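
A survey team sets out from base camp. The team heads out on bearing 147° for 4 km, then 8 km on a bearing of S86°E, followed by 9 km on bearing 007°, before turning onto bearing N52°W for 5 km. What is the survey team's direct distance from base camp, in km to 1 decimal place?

Leg 1 (147°, 4 km): east 4 sin 147° = 2.18, north 4 cos 147° = -3.35
Leg 2 (S86°E, 8 km): east 8 sin 94° = 7.98, north 8 cos 94° = -0.56
Leg 3 (007°, 9 km): east 9 sin 7° = 1.10, north 9 cos 7° = 8.93
Leg 4 (N52°W, 5 km): east 5 sin 308° = -3.94, north 5 cos 308° = 3.08
Net: 7.32 east, 8.10 north. Distance = √((7.32)² + (8.10)²) = 10.914 km.

10.9 km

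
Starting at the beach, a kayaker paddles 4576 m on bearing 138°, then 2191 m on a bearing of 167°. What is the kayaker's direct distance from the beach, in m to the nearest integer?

6579 m

Leg 1 (138°, 4576 m): east 4576 sin 138° = 3061.94, north 4576 cos 138° = -3400.63
Leg 2 (167°, 2191 m): east 2191 sin 167° = 492.87, north 2191 cos 167° = -2134.84
Net: 3554.81 east, -5535.48 north. Distance = √((3554.81)² + (-5535.48)²) = 6578.614 m.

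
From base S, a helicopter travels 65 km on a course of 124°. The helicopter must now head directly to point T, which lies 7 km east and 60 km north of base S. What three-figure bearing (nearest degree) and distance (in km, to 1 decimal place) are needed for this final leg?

334°, 107.2 km

Leg 1 (124°, 65 km): east 65 sin 124° = 53.89, north 65 cos 124° = -36.35
Current position: (53.89, -36.35). Target: (7, 60). Remaining: Δeast = -46.89, Δnorth = 96.35.
Bearing = atan2(-46.89, 96.35) mod 360° = 334.05°; distance = √((-46.89)² + (96.35)²) = 107.151 km.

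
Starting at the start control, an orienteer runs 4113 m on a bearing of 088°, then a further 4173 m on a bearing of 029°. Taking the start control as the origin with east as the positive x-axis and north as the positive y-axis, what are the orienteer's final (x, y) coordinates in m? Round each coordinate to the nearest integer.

Leg 1 (088°, 4113 m): east 4113 sin 88° = 4110.49, north 4113 cos 88° = 143.54
Leg 2 (029°, 4173 m): east 4173 sin 29° = 2023.11, north 4173 cos 29° = 3649.79
Summing: 6133.61 m east, 3793.33 m north → (6134, 3793).

(6134, 3793)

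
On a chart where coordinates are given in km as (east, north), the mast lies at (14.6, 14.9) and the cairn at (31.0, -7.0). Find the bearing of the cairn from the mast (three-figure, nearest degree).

143°

Δeast = 31.0 − 14.6 = 16.40; Δnorth = -7.0 − 14.9 = -21.90.
Bearing = atan2(Δeast, Δnorth) mod 360° = 143.17° ≈ 143°.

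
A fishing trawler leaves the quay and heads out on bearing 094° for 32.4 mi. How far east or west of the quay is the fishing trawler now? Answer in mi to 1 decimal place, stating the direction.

Leg 1 (094°, 32.4 mi): east 32.4 sin 94° = 32.32, north 32.4 cos 94° = -2.26
Net east component: 32.32 mi.

32.3 mi east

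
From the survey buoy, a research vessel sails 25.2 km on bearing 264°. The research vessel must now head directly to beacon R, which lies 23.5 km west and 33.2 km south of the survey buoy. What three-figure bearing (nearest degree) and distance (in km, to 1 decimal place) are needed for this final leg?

Leg 1 (264°, 25.2 km): east 25.2 sin 264° = -25.06, north 25.2 cos 264° = -2.63
Current position: (-25.06, -2.63). Target: (-23.5, -33.2). Remaining: Δeast = 1.56, Δnorth = -30.57.
Bearing = atan2(1.56, -30.57) mod 360° = 177.07°; distance = √((1.56)² + (-30.57)²) = 30.606 km.

177°, 30.6 km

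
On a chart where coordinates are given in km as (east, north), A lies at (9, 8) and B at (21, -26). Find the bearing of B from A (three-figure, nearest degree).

Δeast = 21 − 9 = 12.00; Δnorth = -26 − 8 = -34.00.
Bearing = atan2(Δeast, Δnorth) mod 360° = 160.56° ≈ 161°.

161°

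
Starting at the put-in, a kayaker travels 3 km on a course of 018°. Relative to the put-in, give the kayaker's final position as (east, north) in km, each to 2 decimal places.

(0.93, 2.85)

Leg 1 (018°, 3 km): east 3 sin 18° = 0.93, north 3 cos 18° = 2.85
Summing: 0.93 km east, 2.85 km north → (0.93, 2.85).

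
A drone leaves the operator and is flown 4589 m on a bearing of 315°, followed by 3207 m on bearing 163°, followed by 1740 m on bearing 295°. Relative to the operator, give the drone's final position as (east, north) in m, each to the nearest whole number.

Leg 1 (315°, 4589 m): east 4589 sin 315° = -3244.91, north 4589 cos 315° = 3244.91
Leg 2 (163°, 3207 m): east 3207 sin 163° = 937.64, north 3207 cos 163° = -3066.87
Leg 3 (295°, 1740 m): east 1740 sin 295° = -1576.98, north 1740 cos 295° = 735.36
Summing: -3884.25 m east, 913.40 m north → (-3884, 913).

(-3884, 913)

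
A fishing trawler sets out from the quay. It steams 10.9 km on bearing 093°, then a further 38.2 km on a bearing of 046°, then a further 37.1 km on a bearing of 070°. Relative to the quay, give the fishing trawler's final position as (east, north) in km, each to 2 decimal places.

(73.23, 38.65)

Leg 1 (093°, 10.9 km): east 10.9 sin 93° = 10.89, north 10.9 cos 93° = -0.57
Leg 2 (046°, 38.2 km): east 38.2 sin 46° = 27.48, north 38.2 cos 46° = 26.54
Leg 3 (070°, 37.1 km): east 37.1 sin 70° = 34.86, north 37.1 cos 70° = 12.69
Summing: 73.23 km east, 38.65 km north → (73.23, 38.65).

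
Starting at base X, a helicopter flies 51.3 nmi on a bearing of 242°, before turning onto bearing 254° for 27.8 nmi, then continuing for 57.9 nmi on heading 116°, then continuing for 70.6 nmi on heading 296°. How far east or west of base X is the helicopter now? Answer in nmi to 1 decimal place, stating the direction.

Leg 1 (242°, 51.3 nmi): east 51.3 sin 242° = -45.30, north 51.3 cos 242° = -24.08
Leg 2 (254°, 27.8 nmi): east 27.8 sin 254° = -26.72, north 27.8 cos 254° = -7.66
Leg 3 (116°, 57.9 nmi): east 57.9 sin 116° = 52.04, north 57.9 cos 116° = -25.38
Leg 4 (296°, 70.6 nmi): east 70.6 sin 296° = -63.45, north 70.6 cos 296° = 30.95
Net east component: -83.43 nmi.

83.4 nmi west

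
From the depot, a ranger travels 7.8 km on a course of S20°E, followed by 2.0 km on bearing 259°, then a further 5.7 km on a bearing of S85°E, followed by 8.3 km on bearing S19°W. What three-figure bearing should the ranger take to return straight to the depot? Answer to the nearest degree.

Leg 1 (S20°E, 7.8 km): east 7.8 sin 160° = 2.67, north 7.8 cos 160° = -7.33
Leg 2 (259°, 2.0 km): east 2.0 sin 259° = -1.96, north 2.0 cos 259° = -0.38
Leg 3 (S85°E, 5.7 km): east 5.7 sin 95° = 5.68, north 5.7 cos 95° = -0.50
Leg 4 (S19°W, 8.3 km): east 8.3 sin 199° = -2.70, north 8.3 cos 199° = -7.85
Net displacement: 3.68 east, -16.06 north. Direction back to start is (-3.68, 16.06): bearing = atan2(-3.68, 16.06) mod 360° = 347.09° ≈ 347°.

347°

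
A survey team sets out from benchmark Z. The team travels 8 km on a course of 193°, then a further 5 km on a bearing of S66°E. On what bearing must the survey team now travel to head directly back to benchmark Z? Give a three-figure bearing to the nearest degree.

Leg 1 (193°, 8 km): east 8 sin 193° = -1.80, north 8 cos 193° = -7.79
Leg 2 (S66°E, 5 km): east 5 sin 114° = 4.57, north 5 cos 114° = -2.03
Net displacement: 2.77 east, -9.83 north. Direction back to start is (-2.77, 9.83): bearing = atan2(-2.77, 9.83) mod 360° = 344.27° ≈ 344°.

344°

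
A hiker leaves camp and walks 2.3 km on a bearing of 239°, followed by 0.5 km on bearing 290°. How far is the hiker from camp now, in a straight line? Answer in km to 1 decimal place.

Leg 1 (239°, 2.3 km): east 2.3 sin 239° = -1.97, north 2.3 cos 239° = -1.18
Leg 2 (290°, 0.5 km): east 0.5 sin 290° = -0.47, north 0.5 cos 290° = 0.17
Net: -2.44 east, -1.01 north. Distance = √((-2.44)² + (-1.01)²) = 2.643 km.

2.6 km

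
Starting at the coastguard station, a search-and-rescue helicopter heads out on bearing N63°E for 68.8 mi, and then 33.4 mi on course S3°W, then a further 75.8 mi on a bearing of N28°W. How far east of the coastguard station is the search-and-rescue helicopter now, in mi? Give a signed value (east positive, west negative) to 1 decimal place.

24.0 mi

Leg 1 (N63°E, 68.8 mi): east 68.8 sin 63° = 61.30, north 68.8 cos 63° = 31.23
Leg 2 (S3°W, 33.4 mi): east 33.4 sin 183° = -1.75, north 33.4 cos 183° = -33.35
Leg 3 (N28°W, 75.8 mi): east 75.8 sin 332° = -35.59, north 75.8 cos 332° = 66.93
Net east component: 23.97 mi.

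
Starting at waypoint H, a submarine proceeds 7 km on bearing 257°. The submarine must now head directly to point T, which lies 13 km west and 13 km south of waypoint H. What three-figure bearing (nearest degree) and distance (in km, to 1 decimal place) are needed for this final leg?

Leg 1 (257°, 7 km): east 7 sin 257° = -6.82, north 7 cos 257° = -1.57
Current position: (-6.82, -1.57). Target: (-13, -13). Remaining: Δeast = -6.18, Δnorth = -11.43.
Bearing = atan2(-6.18, -11.43) mod 360° = 208.41°; distance = √((-6.18)² + (-11.43)²) = 12.989 km.

208°, 13.0 km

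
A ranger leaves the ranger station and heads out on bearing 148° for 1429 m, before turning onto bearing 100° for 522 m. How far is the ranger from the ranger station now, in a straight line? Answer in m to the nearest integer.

1820 m

Leg 1 (148°, 1429 m): east 1429 sin 148° = 757.25, north 1429 cos 148° = -1211.86
Leg 2 (100°, 522 m): east 522 sin 100° = 514.07, north 522 cos 100° = -90.64
Net: 1271.32 east, -1302.51 north. Distance = √((1271.32)² + (-1302.51)²) = 1820.106 m.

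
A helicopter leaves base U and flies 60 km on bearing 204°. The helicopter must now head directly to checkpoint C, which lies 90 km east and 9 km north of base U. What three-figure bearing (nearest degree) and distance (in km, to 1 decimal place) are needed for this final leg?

061°, 131.0 km

Leg 1 (204°, 60 km): east 60 sin 204° = -24.40, north 60 cos 204° = -54.81
Current position: (-24.40, -54.81). Target: (90, 9). Remaining: Δeast = 114.40, Δnorth = 63.81.
Bearing = atan2(114.40, 63.81) mod 360° = 60.85°; distance = √((114.40)² + (63.81)²) = 130.998 km.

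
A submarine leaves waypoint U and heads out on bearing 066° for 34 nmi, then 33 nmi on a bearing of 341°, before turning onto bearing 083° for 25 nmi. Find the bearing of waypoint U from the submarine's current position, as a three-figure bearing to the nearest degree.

223°

Leg 1 (066°, 34 nmi): east 34 sin 66° = 31.06, north 34 cos 66° = 13.83
Leg 2 (341°, 33 nmi): east 33 sin 341° = -10.74, north 33 cos 341° = 31.20
Leg 3 (083°, 25 nmi): east 25 sin 83° = 24.81, north 25 cos 83° = 3.05
Net displacement: 45.13 east, 48.08 north. Direction back to start is (-45.13, -48.08): bearing = atan2(-45.13, -48.08) mod 360° = 223.19° ≈ 223°.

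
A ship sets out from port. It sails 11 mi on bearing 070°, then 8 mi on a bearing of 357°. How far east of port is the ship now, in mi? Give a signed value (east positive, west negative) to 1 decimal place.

9.9 mi

Leg 1 (070°, 11 mi): east 11 sin 70° = 10.34, north 11 cos 70° = 3.76
Leg 2 (357°, 8 mi): east 8 sin 357° = -0.42, north 8 cos 357° = 7.99
Net east component: 9.92 mi.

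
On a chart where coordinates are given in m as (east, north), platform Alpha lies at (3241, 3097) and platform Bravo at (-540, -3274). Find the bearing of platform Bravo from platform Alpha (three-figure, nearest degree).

211°

Δeast = -540 − 3241 = -3781.00; Δnorth = -3274 − 3097 = -6371.00.
Bearing = atan2(Δeast, Δnorth) mod 360° = 210.69° ≈ 211°.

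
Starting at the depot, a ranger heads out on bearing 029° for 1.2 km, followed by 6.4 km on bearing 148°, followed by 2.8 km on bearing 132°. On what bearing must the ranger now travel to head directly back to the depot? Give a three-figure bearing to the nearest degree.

316°

Leg 1 (029°, 1.2 km): east 1.2 sin 29° = 0.58, north 1.2 cos 29° = 1.05
Leg 2 (148°, 6.4 km): east 6.4 sin 148° = 3.39, north 6.4 cos 148° = -5.43
Leg 3 (132°, 2.8 km): east 2.8 sin 132° = 2.08, north 2.8 cos 132° = -1.87
Net displacement: 6.05 east, -6.25 north. Direction back to start is (-6.05, 6.25): bearing = atan2(-6.05, 6.25) mod 360° = 315.92° ≈ 316°.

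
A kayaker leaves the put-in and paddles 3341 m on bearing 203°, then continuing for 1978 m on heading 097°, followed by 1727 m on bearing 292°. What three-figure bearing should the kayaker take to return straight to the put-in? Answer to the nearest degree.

019°

Leg 1 (203°, 3341 m): east 3341 sin 203° = -1305.43, north 3341 cos 203° = -3075.41
Leg 2 (097°, 1978 m): east 1978 sin 97° = 1963.26, north 1978 cos 97° = -241.06
Leg 3 (292°, 1727 m): east 1727 sin 292° = -1601.25, north 1727 cos 292° = 646.95
Net displacement: -943.42 east, -2669.52 north. Direction back to start is (943.42, 2669.52): bearing = atan2(943.42, 2669.52) mod 360° = 19.46° ≈ 019°.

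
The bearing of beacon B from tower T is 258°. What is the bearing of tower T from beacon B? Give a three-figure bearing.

078°

Back-bearing = 258° − 180° = 078°.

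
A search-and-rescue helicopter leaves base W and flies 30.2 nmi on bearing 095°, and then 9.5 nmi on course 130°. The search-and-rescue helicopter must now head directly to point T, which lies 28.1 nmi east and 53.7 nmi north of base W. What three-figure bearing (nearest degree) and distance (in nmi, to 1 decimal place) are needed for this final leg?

Leg 1 (095°, 30.2 nmi): east 30.2 sin 95° = 30.09, north 30.2 cos 95° = -2.63
Leg 2 (130°, 9.5 nmi): east 9.5 sin 130° = 7.28, north 9.5 cos 130° = -6.11
Current position: (37.36, -8.74). Target: (28.1, 53.7). Remaining: Δeast = -9.26, Δnorth = 62.44.
Bearing = atan2(-9.26, 62.44) mod 360° = 351.56°; distance = √((-9.26)² + (62.44)²) = 63.122 nmi.

352°, 63.1 nmi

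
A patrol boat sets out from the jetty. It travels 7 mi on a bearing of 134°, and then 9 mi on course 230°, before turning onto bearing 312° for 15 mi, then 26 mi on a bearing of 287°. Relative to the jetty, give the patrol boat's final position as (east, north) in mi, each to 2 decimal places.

Leg 1 (134°, 7 mi): east 7 sin 134° = 5.04, north 7 cos 134° = -4.86
Leg 2 (230°, 9 mi): east 9 sin 230° = -6.89, north 9 cos 230° = -5.79
Leg 3 (312°, 15 mi): east 15 sin 312° = -11.15, north 15 cos 312° = 10.04
Leg 4 (287°, 26 mi): east 26 sin 287° = -24.86, north 26 cos 287° = 7.60
Summing: -37.87 mi east, 6.99 mi north → (-37.87, 6.99).

(-37.87, 6.99)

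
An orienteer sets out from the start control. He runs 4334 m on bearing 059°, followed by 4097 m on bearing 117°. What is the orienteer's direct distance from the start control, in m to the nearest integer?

Leg 1 (059°, 4334 m): east 4334 sin 59° = 3714.96, north 4334 cos 59° = 2232.18
Leg 2 (117°, 4097 m): east 4097 sin 117° = 3650.45, north 4097 cos 117° = -1860.00
Net: 7365.42 east, 372.18 north. Distance = √((7365.42)² + (372.18)²) = 7374.814 m.

7375 m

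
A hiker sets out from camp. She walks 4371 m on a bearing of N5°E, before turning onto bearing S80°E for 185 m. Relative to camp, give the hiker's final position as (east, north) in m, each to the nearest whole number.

(563, 4322)

Leg 1 (N5°E, 4371 m): east 4371 sin 5° = 380.96, north 4371 cos 5° = 4354.37
Leg 2 (S80°E, 185 m): east 185 sin 100° = 182.19, north 185 cos 100° = -32.12
Summing: 563.15 m east, 4322.24 m north → (563, 4322).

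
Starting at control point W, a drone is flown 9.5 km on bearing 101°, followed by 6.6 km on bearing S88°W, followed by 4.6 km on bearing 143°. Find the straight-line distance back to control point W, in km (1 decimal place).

7.9 km

Leg 1 (101°, 9.5 km): east 9.5 sin 101° = 9.33, north 9.5 cos 101° = -1.81
Leg 2 (S88°W, 6.6 km): east 6.6 sin 268° = -6.60, north 6.6 cos 268° = -0.23
Leg 3 (143°, 4.6 km): east 4.6 sin 143° = 2.77, north 4.6 cos 143° = -3.67
Net: 5.50 east, -5.72 north. Distance = √((5.50)² + (-5.72)²) = 7.931 km.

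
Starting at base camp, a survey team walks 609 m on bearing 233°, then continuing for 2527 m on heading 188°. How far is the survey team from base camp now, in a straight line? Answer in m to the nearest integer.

2989 m

Leg 1 (233°, 609 m): east 609 sin 233° = -486.37, north 609 cos 233° = -366.51
Leg 2 (188°, 2527 m): east 2527 sin 188° = -351.69, north 2527 cos 188° = -2502.41
Net: -838.06 east, -2868.91 north. Distance = √((-838.06)² + (-2868.91)²) = 2988.813 m.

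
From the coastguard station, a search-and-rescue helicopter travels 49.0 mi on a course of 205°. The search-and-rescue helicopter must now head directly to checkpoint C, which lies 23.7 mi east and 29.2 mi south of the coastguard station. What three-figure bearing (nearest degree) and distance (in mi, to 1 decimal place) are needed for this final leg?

Leg 1 (205°, 49.0 mi): east 49.0 sin 205° = -20.71, north 49.0 cos 205° = -44.41
Current position: (-20.71, -44.41). Target: (23.7, -29.2). Remaining: Δeast = 44.41, Δnorth = 15.21.
Bearing = atan2(44.41, 15.21) mod 360° = 71.09°; distance = √((44.41)² + (15.21)²) = 46.941 mi.

071°, 46.9 mi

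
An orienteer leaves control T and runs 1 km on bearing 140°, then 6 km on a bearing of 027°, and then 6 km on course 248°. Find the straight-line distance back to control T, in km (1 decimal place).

3.2 km

Leg 1 (140°, 1 km): east 1 sin 140° = 0.64, north 1 cos 140° = -0.77
Leg 2 (027°, 6 km): east 6 sin 27° = 2.72, north 6 cos 27° = 5.35
Leg 3 (248°, 6 km): east 6 sin 248° = -5.56, north 6 cos 248° = -2.25
Net: -2.20 east, 2.33 north. Distance = √((-2.20)² + (2.33)²) = 3.204 km.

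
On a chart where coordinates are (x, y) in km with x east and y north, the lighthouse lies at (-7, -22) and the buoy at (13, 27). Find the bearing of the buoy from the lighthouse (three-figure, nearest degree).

022°

Δeast = 13 − -7 = 20.00; Δnorth = 27 − -22 = 49.00.
Bearing = atan2(Δeast, Δnorth) mod 360° = 22.20° ≈ 022°.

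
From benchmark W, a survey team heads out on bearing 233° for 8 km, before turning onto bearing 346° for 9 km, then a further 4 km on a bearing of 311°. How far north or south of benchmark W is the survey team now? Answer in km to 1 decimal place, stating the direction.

6.5 km north

Leg 1 (233°, 8 km): east 8 sin 233° = -6.39, north 8 cos 233° = -4.81
Leg 2 (346°, 9 km): east 9 sin 346° = -2.18, north 9 cos 346° = 8.73
Leg 3 (311°, 4 km): east 4 sin 311° = -3.02, north 4 cos 311° = 2.62
Net north component: 6.54 km.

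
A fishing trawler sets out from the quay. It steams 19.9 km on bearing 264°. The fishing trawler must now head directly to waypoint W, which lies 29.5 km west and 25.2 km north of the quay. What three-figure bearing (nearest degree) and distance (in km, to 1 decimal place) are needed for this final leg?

340°, 29.0 km

Leg 1 (264°, 19.9 km): east 19.9 sin 264° = -19.79, north 19.9 cos 264° = -2.08
Current position: (-19.79, -2.08). Target: (-29.5, 25.2). Remaining: Δeast = -9.71, Δnorth = 27.28.
Bearing = atan2(-9.71, 27.28) mod 360° = 340.41°; distance = √((-9.71)² + (27.28)²) = 28.956 km.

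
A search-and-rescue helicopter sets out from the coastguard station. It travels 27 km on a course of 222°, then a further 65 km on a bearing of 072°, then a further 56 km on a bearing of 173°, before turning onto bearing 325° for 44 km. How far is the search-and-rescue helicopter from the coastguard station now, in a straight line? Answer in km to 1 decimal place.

Leg 1 (222°, 27 km): east 27 sin 222° = -18.07, north 27 cos 222° = -20.06
Leg 2 (072°, 65 km): east 65 sin 72° = 61.82, north 65 cos 72° = 20.09
Leg 3 (173°, 56 km): east 56 sin 173° = 6.82, north 56 cos 173° = -55.58
Leg 4 (325°, 44 km): east 44 sin 325° = -25.24, north 44 cos 325° = 36.04
Net: 25.34 east, -19.52 north. Distance = √((25.34)² + (-19.52)²) = 31.985 km.

32.0 km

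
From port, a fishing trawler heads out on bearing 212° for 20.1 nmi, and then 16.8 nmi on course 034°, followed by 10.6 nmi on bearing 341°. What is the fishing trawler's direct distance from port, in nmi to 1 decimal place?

8.4 nmi

Leg 1 (212°, 20.1 nmi): east 20.1 sin 212° = -10.65, north 20.1 cos 212° = -17.05
Leg 2 (034°, 16.8 nmi): east 16.8 sin 34° = 9.39, north 16.8 cos 34° = 13.93
Leg 3 (341°, 10.6 nmi): east 10.6 sin 341° = -3.45, north 10.6 cos 341° = 10.02
Net: -4.71 east, 6.90 north. Distance = √((-4.71)² + (6.90)²) = 8.357 nmi.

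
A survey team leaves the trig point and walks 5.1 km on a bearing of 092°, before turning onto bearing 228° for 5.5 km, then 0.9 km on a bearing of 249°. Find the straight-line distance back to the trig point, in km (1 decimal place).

4.2 km

Leg 1 (092°, 5.1 km): east 5.1 sin 92° = 5.10, north 5.1 cos 92° = -0.18
Leg 2 (228°, 5.5 km): east 5.5 sin 228° = -4.09, north 5.5 cos 228° = -3.68
Leg 3 (249°, 0.9 km): east 0.9 sin 249° = -0.84, north 0.9 cos 249° = -0.32
Net: 0.17 east, -4.18 north. Distance = √((0.17)² + (-4.18)²) = 4.184 km.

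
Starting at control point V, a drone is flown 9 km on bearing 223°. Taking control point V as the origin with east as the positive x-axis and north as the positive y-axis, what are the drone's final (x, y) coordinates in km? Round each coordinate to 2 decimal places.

(-6.14, -6.58)

Leg 1 (223°, 9 km): east 9 sin 223° = -6.14, north 9 cos 223° = -6.58
Summing: -6.14 km east, -6.58 km north → (-6.14, -6.58).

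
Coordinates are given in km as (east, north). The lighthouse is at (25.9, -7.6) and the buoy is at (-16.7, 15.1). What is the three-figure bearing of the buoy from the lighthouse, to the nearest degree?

Δeast = -16.7 − 25.9 = -42.60; Δnorth = 15.1 − -7.6 = 22.70.
Bearing = atan2(Δeast, Δnorth) mod 360° = 298.05° ≈ 298°.

298°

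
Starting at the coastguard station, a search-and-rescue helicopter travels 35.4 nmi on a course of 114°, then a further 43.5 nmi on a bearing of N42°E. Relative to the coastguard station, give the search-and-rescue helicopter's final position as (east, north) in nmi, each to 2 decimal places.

Leg 1 (114°, 35.4 nmi): east 35.4 sin 114° = 32.34, north 35.4 cos 114° = -14.40
Leg 2 (N42°E, 43.5 nmi): east 43.5 sin 42° = 29.11, north 43.5 cos 42° = 32.33
Summing: 61.45 nmi east, 17.93 nmi north → (61.45, 17.93).

(61.45, 17.93)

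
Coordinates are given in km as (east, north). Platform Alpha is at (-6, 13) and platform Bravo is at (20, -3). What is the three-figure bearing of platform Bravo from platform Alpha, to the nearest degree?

122°

Δeast = 20 − -6 = 26.00; Δnorth = -3 − 13 = -16.00.
Bearing = atan2(Δeast, Δnorth) mod 360° = 121.61° ≈ 122°.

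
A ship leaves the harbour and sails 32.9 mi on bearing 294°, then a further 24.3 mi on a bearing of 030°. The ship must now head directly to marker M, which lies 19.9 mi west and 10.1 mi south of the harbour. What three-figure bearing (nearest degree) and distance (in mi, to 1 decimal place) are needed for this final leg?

183°, 44.6 mi

Leg 1 (294°, 32.9 mi): east 32.9 sin 294° = -30.06, north 32.9 cos 294° = 13.38
Leg 2 (030°, 24.3 mi): east 24.3 sin 30° = 12.15, north 24.3 cos 30° = 21.04
Current position: (-17.91, 34.43). Target: (-19.9, -10.1). Remaining: Δeast = -1.99, Δnorth = -44.53.
Bearing = atan2(-1.99, -44.53) mod 360° = 182.56°; distance = √((-1.99)² + (-44.53)²) = 44.571 mi.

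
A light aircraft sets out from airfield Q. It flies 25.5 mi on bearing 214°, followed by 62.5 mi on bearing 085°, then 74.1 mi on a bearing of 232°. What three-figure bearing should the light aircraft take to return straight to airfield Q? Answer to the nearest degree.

010°

Leg 1 (214°, 25.5 mi): east 25.5 sin 214° = -14.26, north 25.5 cos 214° = -21.14
Leg 2 (085°, 62.5 mi): east 62.5 sin 85° = 62.26, north 62.5 cos 85° = 5.45
Leg 3 (232°, 74.1 mi): east 74.1 sin 232° = -58.39, north 74.1 cos 232° = -45.62
Net displacement: -10.39 east, -61.31 north. Direction back to start is (10.39, 61.31): bearing = atan2(10.39, 61.31) mod 360° = 9.62° ≈ 010°.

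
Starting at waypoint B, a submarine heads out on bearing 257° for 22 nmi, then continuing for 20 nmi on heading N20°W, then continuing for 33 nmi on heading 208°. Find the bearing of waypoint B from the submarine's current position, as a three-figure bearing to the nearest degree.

Leg 1 (257°, 22 nmi): east 22 sin 257° = -21.44, north 22 cos 257° = -4.95
Leg 2 (N20°W, 20 nmi): east 20 sin 340° = -6.84, north 20 cos 340° = 18.79
Leg 3 (208°, 33 nmi): east 33 sin 208° = -15.49, north 33 cos 208° = -29.14
Net displacement: -43.77 east, -15.29 north. Direction back to start is (43.77, 15.29): bearing = atan2(43.77, 15.29) mod 360° = 70.74° ≈ 071°.

071°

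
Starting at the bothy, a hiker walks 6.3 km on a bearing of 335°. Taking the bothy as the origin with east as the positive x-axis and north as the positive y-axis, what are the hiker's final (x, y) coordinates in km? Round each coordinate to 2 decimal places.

Leg 1 (335°, 6.3 km): east 6.3 sin 335° = -2.66, north 6.3 cos 335° = 5.71
Summing: -2.66 km east, 5.71 km north → (-2.66, 5.71).

(-2.66, 5.71)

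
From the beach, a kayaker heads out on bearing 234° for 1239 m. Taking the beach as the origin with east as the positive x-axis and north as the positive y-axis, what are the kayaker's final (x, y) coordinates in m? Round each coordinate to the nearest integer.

(-1002, -728)

Leg 1 (234°, 1239 m): east 1239 sin 234° = -1002.37, north 1239 cos 234° = -728.27
Summing: -1002.37 m east, -728.27 m north → (-1002, -728).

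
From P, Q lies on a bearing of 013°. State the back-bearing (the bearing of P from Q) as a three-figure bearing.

Back-bearing = 013° + 180° = 193°.

193°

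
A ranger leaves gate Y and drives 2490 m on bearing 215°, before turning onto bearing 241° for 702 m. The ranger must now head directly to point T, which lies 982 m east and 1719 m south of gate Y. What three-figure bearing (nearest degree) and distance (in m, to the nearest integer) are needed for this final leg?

Leg 1 (215°, 2490 m): east 2490 sin 215° = -1428.21, north 2490 cos 215° = -2039.69
Leg 2 (241°, 702 m): east 702 sin 241° = -613.98, north 702 cos 241° = -340.34
Current position: (-2042.19, -2380.02). Target: (982, -1719). Remaining: Δeast = 3024.19, Δnorth = 661.02.
Bearing = atan2(3024.19, 661.02) mod 360° = 77.67°; distance = √((3024.19)² + (661.02)²) = 3095.589 m.

078°, 3096 m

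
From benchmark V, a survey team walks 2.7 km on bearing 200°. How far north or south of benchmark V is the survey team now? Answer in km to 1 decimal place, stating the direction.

Leg 1 (200°, 2.7 km): east 2.7 sin 200° = -0.92, north 2.7 cos 200° = -2.54
Net north component: -2.54 km.

2.5 km south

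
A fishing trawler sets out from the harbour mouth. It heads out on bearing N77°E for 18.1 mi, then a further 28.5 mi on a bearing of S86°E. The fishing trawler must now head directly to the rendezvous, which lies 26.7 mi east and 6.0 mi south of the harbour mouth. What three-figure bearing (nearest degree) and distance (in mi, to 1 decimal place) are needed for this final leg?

Leg 1 (N77°E, 18.1 mi): east 18.1 sin 77° = 17.64, north 18.1 cos 77° = 4.07
Leg 2 (S86°E, 28.5 mi): east 28.5 sin 94° = 28.43, north 28.5 cos 94° = -1.99
Current position: (46.07, 2.08). Target: (26.7, -6.0). Remaining: Δeast = -19.37, Δnorth = -8.08.
Bearing = atan2(-19.37, -8.08) mod 360° = 247.34°; distance = √((-19.37)² + (-8.08)²) = 20.986 mi.

247°, 21.0 mi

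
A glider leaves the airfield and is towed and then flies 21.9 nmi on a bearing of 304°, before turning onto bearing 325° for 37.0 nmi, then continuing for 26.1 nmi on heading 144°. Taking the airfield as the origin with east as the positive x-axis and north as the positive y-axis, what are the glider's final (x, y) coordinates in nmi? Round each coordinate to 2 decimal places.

Leg 1 (304°, 21.9 nmi): east 21.9 sin 304° = -18.16, north 21.9 cos 304° = 12.25
Leg 2 (325°, 37.0 nmi): east 37.0 sin 325° = -21.22, north 37.0 cos 325° = 30.31
Leg 3 (144°, 26.1 nmi): east 26.1 sin 144° = 15.34, north 26.1 cos 144° = -21.12
Summing: -24.04 nmi east, 21.44 nmi north → (-24.04, 21.44).

(-24.04, 21.44)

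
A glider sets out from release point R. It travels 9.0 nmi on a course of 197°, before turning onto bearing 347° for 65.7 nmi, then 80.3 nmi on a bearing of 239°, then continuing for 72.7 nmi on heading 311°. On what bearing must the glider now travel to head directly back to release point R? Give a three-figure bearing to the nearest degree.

114°

Leg 1 (197°, 9.0 nmi): east 9.0 sin 197° = -2.63, north 9.0 cos 197° = -8.61
Leg 2 (347°, 65.7 nmi): east 65.7 sin 347° = -14.78, north 65.7 cos 347° = 64.02
Leg 3 (239°, 80.3 nmi): east 80.3 sin 239° = -68.83, north 80.3 cos 239° = -41.36
Leg 4 (311°, 72.7 nmi): east 72.7 sin 311° = -54.87, north 72.7 cos 311° = 47.70
Net displacement: -141.11 east, 61.75 north. Direction back to start is (141.11, -61.75): bearing = atan2(141.11, -61.75) mod 360° = 113.63° ≈ 114°.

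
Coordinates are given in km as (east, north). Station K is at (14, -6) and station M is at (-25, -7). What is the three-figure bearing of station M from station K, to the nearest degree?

Δeast = -25 − 14 = -39.00; Δnorth = -7 − -6 = -1.00.
Bearing = atan2(Δeast, Δnorth) mod 360° = 268.53° ≈ 269°.

269°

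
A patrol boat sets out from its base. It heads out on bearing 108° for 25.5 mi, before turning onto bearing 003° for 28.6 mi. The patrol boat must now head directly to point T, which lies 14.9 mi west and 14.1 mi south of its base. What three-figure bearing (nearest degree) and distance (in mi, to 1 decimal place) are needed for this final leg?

Leg 1 (108°, 25.5 mi): east 25.5 sin 108° = 24.25, north 25.5 cos 108° = -7.88
Leg 2 (003°, 28.6 mi): east 28.6 sin 3° = 1.50, north 28.6 cos 3° = 28.56
Current position: (25.75, 20.68). Target: (-14.9, -14.1). Remaining: Δeast = -40.65, Δnorth = -34.78.
Bearing = atan2(-40.65, -34.78) mod 360° = 229.45°; distance = √((-40.65)² + (-34.78)²) = 53.498 mi.

229°, 53.5 mi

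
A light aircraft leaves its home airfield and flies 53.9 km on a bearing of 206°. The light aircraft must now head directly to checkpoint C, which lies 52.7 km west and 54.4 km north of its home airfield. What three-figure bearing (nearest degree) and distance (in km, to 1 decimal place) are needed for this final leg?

Leg 1 (206°, 53.9 km): east 53.9 sin 206° = -23.63, north 53.9 cos 206° = -48.44
Current position: (-23.63, -48.44). Target: (-52.7, 54.4). Remaining: Δeast = -29.07, Δnorth = 102.84.
Bearing = atan2(-29.07, 102.84) mod 360° = 344.22°; distance = √((-29.07)² + (102.84)²) = 106.875 km.

344°, 106.9 km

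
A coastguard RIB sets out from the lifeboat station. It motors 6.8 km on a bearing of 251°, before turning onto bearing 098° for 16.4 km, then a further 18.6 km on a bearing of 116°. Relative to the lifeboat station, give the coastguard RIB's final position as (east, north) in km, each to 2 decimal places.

(26.53, -12.65)

Leg 1 (251°, 6.8 km): east 6.8 sin 251° = -6.43, north 6.8 cos 251° = -2.21
Leg 2 (098°, 16.4 km): east 16.4 sin 98° = 16.24, north 16.4 cos 98° = -2.28
Leg 3 (116°, 18.6 km): east 18.6 sin 116° = 16.72, north 18.6 cos 116° = -8.15
Summing: 26.53 km east, -12.65 km north → (26.53, -12.65).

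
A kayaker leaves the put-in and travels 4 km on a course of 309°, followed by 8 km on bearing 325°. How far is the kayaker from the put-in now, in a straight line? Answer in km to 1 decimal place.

Leg 1 (309°, 4 km): east 4 sin 309° = -3.11, north 4 cos 309° = 2.52
Leg 2 (325°, 8 km): east 8 sin 325° = -4.59, north 8 cos 325° = 6.55
Net: -7.70 east, 9.07 north. Distance = √((-7.70)² + (9.07)²) = 11.896 km.

11.9 km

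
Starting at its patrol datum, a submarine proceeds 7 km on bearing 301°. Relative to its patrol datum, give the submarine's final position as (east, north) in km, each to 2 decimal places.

Leg 1 (301°, 7 km): east 7 sin 301° = -6.00, north 7 cos 301° = 3.61
Summing: -6.00 km east, 3.61 km north → (-6.00, 3.61).

(-6.00, 3.61)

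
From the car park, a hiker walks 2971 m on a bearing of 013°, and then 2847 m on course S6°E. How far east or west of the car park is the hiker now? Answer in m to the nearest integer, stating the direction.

966 m east

Leg 1 (013°, 2971 m): east 2971 sin 13° = 668.33, north 2971 cos 13° = 2894.85
Leg 2 (S6°E, 2847 m): east 2847 sin 174° = 297.59, north 2847 cos 174° = -2831.40
Net east component: 965.92 m.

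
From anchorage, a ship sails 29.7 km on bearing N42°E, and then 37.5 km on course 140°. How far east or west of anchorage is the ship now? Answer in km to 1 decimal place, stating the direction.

44.0 km east

Leg 1 (N42°E, 29.7 km): east 29.7 sin 42° = 19.87, north 29.7 cos 42° = 22.07
Leg 2 (140°, 37.5 km): east 37.5 sin 140° = 24.10, north 37.5 cos 140° = -28.73
Net east component: 43.98 km.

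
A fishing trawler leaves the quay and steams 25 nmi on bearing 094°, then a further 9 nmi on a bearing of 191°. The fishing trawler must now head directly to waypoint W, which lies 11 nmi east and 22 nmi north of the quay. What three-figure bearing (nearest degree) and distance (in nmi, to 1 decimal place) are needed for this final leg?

Leg 1 (094°, 25 nmi): east 25 sin 94° = 24.94, north 25 cos 94° = -1.74
Leg 2 (191°, 9 nmi): east 9 sin 191° = -1.72, north 9 cos 191° = -8.83
Current position: (23.22, -10.58). Target: (11, 22). Remaining: Δeast = -12.22, Δnorth = 32.58.
Bearing = atan2(-12.22, 32.58) mod 360° = 339.44°; distance = √((-12.22)² + (32.58)²) = 34.796 nmi.

339°, 34.8 nmi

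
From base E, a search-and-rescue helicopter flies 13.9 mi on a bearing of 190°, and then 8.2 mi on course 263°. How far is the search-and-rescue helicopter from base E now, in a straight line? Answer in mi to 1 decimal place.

18.1 mi

Leg 1 (190°, 13.9 mi): east 13.9 sin 190° = -2.41, north 13.9 cos 190° = -13.69
Leg 2 (263°, 8.2 mi): east 8.2 sin 263° = -8.14, north 8.2 cos 263° = -1.00
Net: -10.55 east, -14.69 north. Distance = √((-10.55)² + (-14.69)²) = 18.086 mi.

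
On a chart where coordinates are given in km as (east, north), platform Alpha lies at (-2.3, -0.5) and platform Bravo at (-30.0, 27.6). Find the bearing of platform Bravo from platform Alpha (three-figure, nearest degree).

Δeast = -30.0 − -2.3 = -27.70; Δnorth = 27.6 − -0.5 = 28.10.
Bearing = atan2(Δeast, Δnorth) mod 360° = 315.41° ≈ 315°.

315°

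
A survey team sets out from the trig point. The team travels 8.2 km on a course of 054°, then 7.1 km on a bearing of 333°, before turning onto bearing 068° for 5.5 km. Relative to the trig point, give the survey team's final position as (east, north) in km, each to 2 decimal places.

Leg 1 (054°, 8.2 km): east 8.2 sin 54° = 6.63, north 8.2 cos 54° = 4.82
Leg 2 (333°, 7.1 km): east 7.1 sin 333° = -3.22, north 7.1 cos 333° = 6.33
Leg 3 (068°, 5.5 km): east 5.5 sin 68° = 5.10, north 5.5 cos 68° = 2.06
Summing: 8.51 km east, 13.21 km north → (8.51, 13.21).

(8.51, 13.21)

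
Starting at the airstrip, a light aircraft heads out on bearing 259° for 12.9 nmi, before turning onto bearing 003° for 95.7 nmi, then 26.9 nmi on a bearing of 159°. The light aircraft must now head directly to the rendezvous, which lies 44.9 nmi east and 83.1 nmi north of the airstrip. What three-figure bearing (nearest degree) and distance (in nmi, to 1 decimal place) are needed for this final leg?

Leg 1 (259°, 12.9 nmi): east 12.9 sin 259° = -12.66, north 12.9 cos 259° = -2.46
Leg 2 (003°, 95.7 nmi): east 95.7 sin 3° = 5.01, north 95.7 cos 3° = 95.57
Leg 3 (159°, 26.9 nmi): east 26.9 sin 159° = 9.64, north 26.9 cos 159° = -25.11
Current position: (1.99, 67.99). Target: (44.9, 83.1). Remaining: Δeast = 42.91, Δnorth = 15.11.
Bearing = atan2(42.91, 15.11) mod 360° = 70.61°; distance = √((42.91)² + (15.11)²) = 45.495 nmi.

071°, 45.5 nmi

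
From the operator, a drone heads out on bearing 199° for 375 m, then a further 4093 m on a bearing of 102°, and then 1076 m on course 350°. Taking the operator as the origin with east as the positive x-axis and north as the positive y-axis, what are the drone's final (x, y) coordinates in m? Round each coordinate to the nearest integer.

(3695, -146)

Leg 1 (199°, 375 m): east 375 sin 199° = -122.09, north 375 cos 199° = -354.57
Leg 2 (102°, 4093 m): east 4093 sin 102° = 4003.56, north 4093 cos 102° = -850.98
Leg 3 (350°, 1076 m): east 1076 sin 350° = -186.85, north 1076 cos 350° = 1059.65
Summing: 3694.62 m east, -145.90 m north → (3695, -146).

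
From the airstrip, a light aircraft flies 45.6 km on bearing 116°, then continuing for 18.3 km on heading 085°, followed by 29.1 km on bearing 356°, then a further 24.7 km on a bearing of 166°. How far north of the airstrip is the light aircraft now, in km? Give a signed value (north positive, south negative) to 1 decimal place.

Leg 1 (116°, 45.6 km): east 45.6 sin 116° = 40.99, north 45.6 cos 116° = -19.99
Leg 2 (085°, 18.3 km): east 18.3 sin 85° = 18.23, north 18.3 cos 85° = 1.59
Leg 3 (356°, 29.1 km): east 29.1 sin 356° = -2.03, north 29.1 cos 356° = 29.03
Leg 4 (166°, 24.7 km): east 24.7 sin 166° = 5.98, north 24.7 cos 166° = -23.97
Net north component: -13.33 km.

-13.3 km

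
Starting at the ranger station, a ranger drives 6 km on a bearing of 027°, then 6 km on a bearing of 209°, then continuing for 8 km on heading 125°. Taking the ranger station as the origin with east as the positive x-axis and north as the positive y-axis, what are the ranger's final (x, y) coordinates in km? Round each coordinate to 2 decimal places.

(6.37, -4.49)

Leg 1 (027°, 6 km): east 6 sin 27° = 2.72, north 6 cos 27° = 5.35
Leg 2 (209°, 6 km): east 6 sin 209° = -2.91, north 6 cos 209° = -5.25
Leg 3 (125°, 8 km): east 8 sin 125° = 6.55, north 8 cos 125° = -4.59
Summing: 6.37 km east, -4.49 km north → (6.37, -4.49).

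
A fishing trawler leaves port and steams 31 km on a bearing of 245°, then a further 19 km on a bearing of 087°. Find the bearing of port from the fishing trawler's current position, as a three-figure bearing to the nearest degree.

037°

Leg 1 (245°, 31 km): east 31 sin 245° = -28.10, north 31 cos 245° = -13.10
Leg 2 (087°, 19 km): east 19 sin 87° = 18.97, north 19 cos 87° = 0.99
Net displacement: -9.12 east, -12.11 north. Direction back to start is (9.12, 12.11): bearing = atan2(9.12, 12.11) mod 360° = 37.00° ≈ 037°.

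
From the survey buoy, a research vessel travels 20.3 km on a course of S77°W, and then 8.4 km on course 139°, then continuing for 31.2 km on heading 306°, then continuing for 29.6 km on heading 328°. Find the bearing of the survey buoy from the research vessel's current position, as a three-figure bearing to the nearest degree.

Leg 1 (S77°W, 20.3 km): east 20.3 sin 257° = -19.78, north 20.3 cos 257° = -4.57
Leg 2 (139°, 8.4 km): east 8.4 sin 139° = 5.51, north 8.4 cos 139° = -6.34
Leg 3 (306°, 31.2 km): east 31.2 sin 306° = -25.24, north 31.2 cos 306° = 18.34
Leg 4 (328°, 29.6 km): east 29.6 sin 328° = -15.69, north 29.6 cos 328° = 25.10
Net displacement: -55.20 east, 32.54 north. Direction back to start is (55.20, -32.54): bearing = atan2(55.20, -32.54) mod 360° = 120.52° ≈ 121°.

121°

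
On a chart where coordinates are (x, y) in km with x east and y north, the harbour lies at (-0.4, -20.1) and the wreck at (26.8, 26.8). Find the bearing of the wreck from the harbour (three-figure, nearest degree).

030°

Δeast = 26.8 − -0.4 = 27.20; Δnorth = 26.8 − -20.1 = 46.90.
Bearing = atan2(Δeast, Δnorth) mod 360° = 30.11° ≈ 030°.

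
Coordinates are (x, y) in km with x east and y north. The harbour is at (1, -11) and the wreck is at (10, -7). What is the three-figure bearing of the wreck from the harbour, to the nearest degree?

066°

Δeast = 10 − 1 = 9.00; Δnorth = -7 − -11 = 4.00.
Bearing = atan2(Δeast, Δnorth) mod 360° = 66.04° ≈ 066°.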